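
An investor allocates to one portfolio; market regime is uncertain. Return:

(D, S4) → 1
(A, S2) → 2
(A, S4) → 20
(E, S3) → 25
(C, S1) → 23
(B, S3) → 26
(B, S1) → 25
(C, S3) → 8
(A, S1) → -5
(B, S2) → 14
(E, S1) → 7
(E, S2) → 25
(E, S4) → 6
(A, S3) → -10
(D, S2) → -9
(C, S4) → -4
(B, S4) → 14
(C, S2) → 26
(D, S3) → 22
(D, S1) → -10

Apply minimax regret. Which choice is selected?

Column bests: S1=25, S2=26, S3=26, S4=20.
A regrets: 30, 24, 36, 0 → max 36
B regrets: 0, 12, 0, 6 → max 12
C regrets: 2, 0, 18, 24 → max 24
D regrets: 35, 35, 4, 19 → max 35
E regrets: 18, 1, 1, 14 → max 18
Smallest max regret = 12 → B.

B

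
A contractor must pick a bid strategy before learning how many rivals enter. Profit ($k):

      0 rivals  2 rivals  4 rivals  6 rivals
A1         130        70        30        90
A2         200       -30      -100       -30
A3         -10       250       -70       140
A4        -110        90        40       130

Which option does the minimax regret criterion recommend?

A1

Column bests: 0 rivals=200, 2 rivals=250, 4 rivals=40, 6 rivals=140.
A1 regrets: 70, 180, 10, 50 → max 180
A2 regrets: 0, 280, 140, 170 → max 280
A3 regrets: 210, 0, 110, 0 → max 210
A4 regrets: 310, 160, 0, 10 → max 310
Smallest max regret = 180 → A1.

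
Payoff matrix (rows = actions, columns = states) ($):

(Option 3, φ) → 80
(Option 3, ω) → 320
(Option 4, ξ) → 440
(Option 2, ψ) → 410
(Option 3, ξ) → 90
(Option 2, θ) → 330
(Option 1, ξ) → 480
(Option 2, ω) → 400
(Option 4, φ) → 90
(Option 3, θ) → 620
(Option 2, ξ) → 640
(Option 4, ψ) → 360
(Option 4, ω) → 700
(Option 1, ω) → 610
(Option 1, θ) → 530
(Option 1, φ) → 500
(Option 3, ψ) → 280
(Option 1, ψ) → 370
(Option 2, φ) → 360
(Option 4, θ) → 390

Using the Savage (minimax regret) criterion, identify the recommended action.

Option 1

Column bests: θ=620, φ=500, ψ=410, ω=700, ξ=640.
Option 1 regrets: 90, 0, 40, 90, 160 → max 160
Option 2 regrets: 290, 140, 0, 300, 0 → max 300
Option 3 regrets: 0, 420, 130, 380, 550 → max 550
Option 4 regrets: 230, 410, 50, 0, 200 → max 410
Smallest max regret = 160 → Option 1.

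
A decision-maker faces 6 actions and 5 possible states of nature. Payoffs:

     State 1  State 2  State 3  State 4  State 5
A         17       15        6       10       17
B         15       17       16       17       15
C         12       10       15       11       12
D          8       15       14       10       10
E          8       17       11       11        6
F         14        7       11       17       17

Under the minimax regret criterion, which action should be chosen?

B

Column bests: State 1=17, State 2=17, State 3=16, State 4=17, State 5=17.
A regrets: 0, 2, 10, 7, 0 → max 10
B regrets: 2, 0, 0, 0, 2 → max 2
C regrets: 5, 7, 1, 6, 5 → max 7
D regrets: 9, 2, 2, 7, 7 → max 9
E regrets: 9, 0, 5, 6, 11 → max 11
F regrets: 3, 10, 5, 0, 0 → max 10
Smallest max regret = 2 → B.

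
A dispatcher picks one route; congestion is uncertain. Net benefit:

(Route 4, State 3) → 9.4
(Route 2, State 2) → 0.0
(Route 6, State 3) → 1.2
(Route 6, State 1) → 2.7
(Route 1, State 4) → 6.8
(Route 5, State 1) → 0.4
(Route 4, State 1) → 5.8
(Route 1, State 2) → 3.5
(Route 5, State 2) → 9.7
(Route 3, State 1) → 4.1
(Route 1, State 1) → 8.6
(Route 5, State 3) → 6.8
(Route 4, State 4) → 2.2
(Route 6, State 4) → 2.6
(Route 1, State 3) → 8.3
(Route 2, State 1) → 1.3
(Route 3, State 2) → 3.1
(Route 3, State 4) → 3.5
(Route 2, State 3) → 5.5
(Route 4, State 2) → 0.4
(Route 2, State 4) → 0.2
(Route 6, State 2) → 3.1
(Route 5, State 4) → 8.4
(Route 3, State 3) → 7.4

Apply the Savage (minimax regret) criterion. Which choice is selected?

Column bests: State 1=8.6, State 2=9.7, State 3=9.4, State 4=8.4.
Route 1 regrets: 0.0, 6.2, 1.1, 1.6 → max 6.2
Route 2 regrets: 7.3, 9.7, 3.9, 8.2 → max 9.7
Route 3 regrets: 4.5, 6.6, 2.0, 4.9 → max 6.6
Route 4 regrets: 2.8, 9.3, 0.0, 6.2 → max 9.3
Route 5 regrets: 8.2, 0.0, 2.6, 0.0 → max 8.2
Route 6 regrets: 5.9, 6.6, 8.2, 5.8 → max 8.2
Smallest max regret = 6.2 → Route 1.

Route 1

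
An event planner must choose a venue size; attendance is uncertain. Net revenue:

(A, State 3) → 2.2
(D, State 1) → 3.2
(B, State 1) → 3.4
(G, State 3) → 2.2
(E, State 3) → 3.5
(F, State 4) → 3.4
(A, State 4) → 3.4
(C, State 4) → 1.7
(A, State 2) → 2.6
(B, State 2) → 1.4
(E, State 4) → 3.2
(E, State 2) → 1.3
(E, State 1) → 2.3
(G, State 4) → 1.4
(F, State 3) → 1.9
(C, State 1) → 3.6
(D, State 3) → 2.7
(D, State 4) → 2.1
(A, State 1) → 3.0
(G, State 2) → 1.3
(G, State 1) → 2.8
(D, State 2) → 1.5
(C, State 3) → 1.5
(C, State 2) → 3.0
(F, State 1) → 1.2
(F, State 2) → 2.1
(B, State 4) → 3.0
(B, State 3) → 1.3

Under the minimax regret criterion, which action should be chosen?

Column bests: State 1=3.6, State 2=3.0, State 3=3.5, State 4=3.4.
A regrets: 0.6, 0.4, 1.3, 0.0 → max 1.3
B regrets: 0.2, 1.6, 2.2, 0.4 → max 2.2
C regrets: 0.0, 0.0, 2.0, 1.7 → max 2.0
D regrets: 0.4, 1.5, 0.8, 1.3 → max 1.5
E regrets: 1.3, 1.7, 0.0, 0.2 → max 1.7
F regrets: 2.4, 0.9, 1.6, 0.0 → max 2.4
G regrets: 0.8, 1.7, 1.3, 2.0 → max 2.0
Smallest max regret = 1.3 → A.

A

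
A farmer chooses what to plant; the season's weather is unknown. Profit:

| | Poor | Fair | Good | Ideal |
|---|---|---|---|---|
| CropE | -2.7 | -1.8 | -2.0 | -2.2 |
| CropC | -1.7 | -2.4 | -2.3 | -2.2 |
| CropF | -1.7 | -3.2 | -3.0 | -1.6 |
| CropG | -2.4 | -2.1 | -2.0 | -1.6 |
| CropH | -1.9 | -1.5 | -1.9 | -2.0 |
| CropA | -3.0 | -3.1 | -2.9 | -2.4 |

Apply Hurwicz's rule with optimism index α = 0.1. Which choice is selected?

CropH

CropE: 0.1·(-1.8) + 0.9·(-2.7) = -2.61
CropC: 0.1·(-1.7) + 0.9·(-2.4) = -2.33
CropF: 0.1·(-1.6) + 0.9·(-3.2) = -3.04
CropG: 0.1·(-1.6) + 0.9·(-2.4) = -2.32
CropH: 0.1·(-1.5) + 0.9·(-2.0) = -1.95
CropA: 0.1·(-2.4) + 0.9·(-3.1) = -3.03
Highest Hurwicz score = -1.95 → CropH.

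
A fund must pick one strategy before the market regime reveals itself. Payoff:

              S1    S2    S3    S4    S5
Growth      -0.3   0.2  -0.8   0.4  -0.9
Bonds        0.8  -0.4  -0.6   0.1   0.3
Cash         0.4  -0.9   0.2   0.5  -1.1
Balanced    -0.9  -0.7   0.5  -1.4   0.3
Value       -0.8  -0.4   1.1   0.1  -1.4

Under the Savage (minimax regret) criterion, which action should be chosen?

Column bests: S1=0.8, S2=0.2, S3=1.1, S4=0.5, S5=0.3.
Growth regrets: 1.1, 0.0, 1.9, 0.1, 1.2 → max 1.9
Bonds regrets: 0.0, 0.6, 1.7, 0.4, 0.0 → max 1.7
Cash regrets: 0.4, 1.1, 0.9, 0.0, 1.4 → max 1.4
Balanced regrets: 1.7, 0.9, 0.6, 1.9, 0.0 → max 1.9
Value regrets: 1.6, 0.6, 0.0, 0.4, 1.7 → max 1.7
Smallest max regret = 1.4 → Cash.

Cash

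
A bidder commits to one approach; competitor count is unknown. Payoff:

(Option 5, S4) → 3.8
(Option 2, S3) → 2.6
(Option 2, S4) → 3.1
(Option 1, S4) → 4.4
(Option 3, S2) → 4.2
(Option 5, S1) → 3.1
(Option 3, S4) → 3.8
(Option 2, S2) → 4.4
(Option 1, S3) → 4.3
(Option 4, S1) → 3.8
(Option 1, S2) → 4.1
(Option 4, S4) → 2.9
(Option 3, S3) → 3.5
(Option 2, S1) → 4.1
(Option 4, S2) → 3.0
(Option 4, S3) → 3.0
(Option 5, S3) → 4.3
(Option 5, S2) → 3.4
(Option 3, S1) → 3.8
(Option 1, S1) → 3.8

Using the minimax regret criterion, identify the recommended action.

Option 1

Column bests: S1=4.1, S2=4.4, S3=4.3, S4=4.4.
Option 1 regrets: 0.3, 0.3, 0.0, 0.0 → max 0.3
Option 2 regrets: 0.0, 0.0, 1.7, 1.3 → max 1.7
Option 3 regrets: 0.3, 0.2, 0.8, 0.6 → max 0.8
Option 4 regrets: 0.3, 1.4, 1.3, 1.5 → max 1.5
Option 5 regrets: 1.0, 1.0, 0.0, 0.6 → max 1.0
Smallest max regret = 0.3 → Option 1.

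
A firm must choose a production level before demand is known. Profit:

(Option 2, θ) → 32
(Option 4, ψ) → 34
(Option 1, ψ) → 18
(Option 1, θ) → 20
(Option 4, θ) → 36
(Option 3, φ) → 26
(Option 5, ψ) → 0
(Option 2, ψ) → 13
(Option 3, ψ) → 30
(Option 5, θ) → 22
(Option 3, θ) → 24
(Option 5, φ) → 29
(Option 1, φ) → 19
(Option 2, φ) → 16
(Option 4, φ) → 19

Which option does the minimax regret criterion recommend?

Option 4

Column bests: θ=36, φ=29, ψ=34.
Option 1 regrets: 16, 10, 16 → max 16
Option 2 regrets: 4, 13, 21 → max 21
Option 3 regrets: 12, 3, 4 → max 12
Option 4 regrets: 0, 10, 0 → max 10
Option 5 regrets: 14, 0, 34 → max 34
Smallest max regret = 10 → Option 4.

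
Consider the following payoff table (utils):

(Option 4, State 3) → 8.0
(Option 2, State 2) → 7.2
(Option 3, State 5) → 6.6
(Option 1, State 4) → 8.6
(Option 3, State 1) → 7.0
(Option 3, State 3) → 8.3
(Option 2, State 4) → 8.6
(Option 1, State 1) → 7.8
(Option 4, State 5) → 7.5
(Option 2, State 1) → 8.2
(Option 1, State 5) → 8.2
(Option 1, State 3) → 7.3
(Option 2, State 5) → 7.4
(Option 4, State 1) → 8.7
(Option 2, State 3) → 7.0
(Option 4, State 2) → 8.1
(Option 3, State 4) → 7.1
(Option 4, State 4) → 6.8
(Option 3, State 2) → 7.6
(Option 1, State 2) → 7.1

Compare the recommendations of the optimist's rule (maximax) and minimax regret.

maximax → Option 4; minimax regret → Option 1 (disagree)

Row maxima: Option 1=8.6, Option 2=8.6, Option 3=8.3, Option 4=8.7
Best best-case = 8.7 → Option 4.
Column bests: State 1=8.7, State 2=8.1, State 3=8.3, State 4=8.6, State 5=8.2.
Option 1 regrets: 0.9, 1.0, 1.0, 0.0, 0.0 → max 1.0
Option 2 regrets: 0.5, 0.9, 1.3, 0.0, 0.8 → max 1.3
Option 3 regrets: 1.7, 0.5, 0.0, 1.5, 1.6 → max 1.7
Option 4 regrets: 0.0, 0.0, 0.3, 1.8, 0.7 → max 1.8
Smallest max regret = 1.0 → Option 1.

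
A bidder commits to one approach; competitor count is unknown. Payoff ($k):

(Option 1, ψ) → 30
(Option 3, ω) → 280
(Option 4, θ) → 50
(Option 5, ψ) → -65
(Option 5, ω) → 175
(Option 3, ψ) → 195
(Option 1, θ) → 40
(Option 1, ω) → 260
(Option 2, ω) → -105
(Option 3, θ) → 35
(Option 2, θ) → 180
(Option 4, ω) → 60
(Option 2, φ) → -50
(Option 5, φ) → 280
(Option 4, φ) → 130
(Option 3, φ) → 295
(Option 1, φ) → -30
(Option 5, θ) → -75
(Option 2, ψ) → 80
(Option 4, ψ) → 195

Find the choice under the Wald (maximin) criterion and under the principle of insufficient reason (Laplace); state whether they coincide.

maximin → Option 4; laplace → Option 3 (disagree)

Row minima: Option 1=-30, Option 2=-105, Option 3=35, Option 4=50, Option 5=-75
Best worst-case = 50 → Option 4.
Row averages: Option 1=75, Option 2=26.25, Option 3=201.25, Option 4=108.75, Option 5=78.75
Highest average = 201.25 → Option 3.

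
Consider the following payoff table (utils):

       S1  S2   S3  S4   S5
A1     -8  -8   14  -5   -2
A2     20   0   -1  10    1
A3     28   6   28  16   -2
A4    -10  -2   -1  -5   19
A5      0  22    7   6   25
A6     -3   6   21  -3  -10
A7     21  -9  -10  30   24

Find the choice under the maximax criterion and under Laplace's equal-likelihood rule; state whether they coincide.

Row maxima: A1=14, A2=20, A3=28, A4=19, A5=25, A6=21, A7=30
Best best-case = 30 → A7.
Row averages: A1=-1.8, A2=6, A3=15.2, A4=0.2, A5=12, A6=2.2, A7=11.2
Highest average = 15.2 → A3.

maximax → A7; laplace → A3 (disagree)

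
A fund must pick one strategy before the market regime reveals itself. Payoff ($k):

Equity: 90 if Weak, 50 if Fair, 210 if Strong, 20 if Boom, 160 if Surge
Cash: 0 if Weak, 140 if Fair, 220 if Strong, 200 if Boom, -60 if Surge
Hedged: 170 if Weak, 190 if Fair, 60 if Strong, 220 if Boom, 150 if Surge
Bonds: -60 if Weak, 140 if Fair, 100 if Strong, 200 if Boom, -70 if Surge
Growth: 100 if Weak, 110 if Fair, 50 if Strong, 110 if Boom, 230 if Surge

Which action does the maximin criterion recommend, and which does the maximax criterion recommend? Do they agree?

Row minima: Equity=20, Cash=-60, Hedged=60, Bonds=-70, Growth=50
Best worst-case = 60 → Hedged.
Row maxima: Equity=210, Cash=220, Hedged=220, Bonds=200, Growth=230
Best best-case = 230 → Growth.

maximin → Hedged; maximax → Growth (disagree)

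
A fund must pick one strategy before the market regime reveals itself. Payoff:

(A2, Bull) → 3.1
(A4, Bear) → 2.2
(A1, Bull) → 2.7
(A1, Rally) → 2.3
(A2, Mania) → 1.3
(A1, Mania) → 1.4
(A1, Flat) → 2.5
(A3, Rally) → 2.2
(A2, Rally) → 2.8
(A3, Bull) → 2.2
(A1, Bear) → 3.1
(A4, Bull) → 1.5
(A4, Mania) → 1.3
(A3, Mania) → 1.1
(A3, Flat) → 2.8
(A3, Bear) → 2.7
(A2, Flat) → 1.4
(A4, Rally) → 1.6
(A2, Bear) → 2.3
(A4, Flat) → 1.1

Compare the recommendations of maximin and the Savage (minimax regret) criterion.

Row minima: A1=1.4, A2=1.3, A3=1.1, A4=1.1
Best worst-case = 1.4 → A1.
Column bests: Bear=3.1, Flat=2.8, Bull=3.1, Rally=2.8, Mania=1.4.
A1 regrets: 0.0, 0.3, 0.4, 0.5, 0.0 → max 0.5
A2 regrets: 0.8, 1.4, 0.0, 0.0, 0.1 → max 1.4
A3 regrets: 0.4, 0.0, 0.9, 0.6, 0.3 → max 0.9
A4 regrets: 0.9, 1.7, 1.6, 1.2, 0.1 → max 1.7
Smallest max regret = 0.5 → A1.

maximin → A1; minimax regret → A1 (agree)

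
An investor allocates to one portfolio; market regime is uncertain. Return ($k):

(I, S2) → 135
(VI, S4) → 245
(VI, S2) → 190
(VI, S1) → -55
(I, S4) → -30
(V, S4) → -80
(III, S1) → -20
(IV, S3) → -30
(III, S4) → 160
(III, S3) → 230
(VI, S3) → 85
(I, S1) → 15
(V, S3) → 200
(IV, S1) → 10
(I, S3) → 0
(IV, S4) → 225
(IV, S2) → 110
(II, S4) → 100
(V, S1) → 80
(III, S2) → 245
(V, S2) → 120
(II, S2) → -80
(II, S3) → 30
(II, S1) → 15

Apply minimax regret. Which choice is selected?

Column bests: S1=80, S2=245, S3=230, S4=245.
I regrets: 65, 110, 230, 275 → max 275
II regrets: 65, 325, 200, 145 → max 325
III regrets: 100, 0, 0, 85 → max 100
IV regrets: 70, 135, 260, 20 → max 260
V regrets: 0, 125, 30, 325 → max 325
VI regrets: 135, 55, 145, 0 → max 145
Smallest max regret = 100 → III.

III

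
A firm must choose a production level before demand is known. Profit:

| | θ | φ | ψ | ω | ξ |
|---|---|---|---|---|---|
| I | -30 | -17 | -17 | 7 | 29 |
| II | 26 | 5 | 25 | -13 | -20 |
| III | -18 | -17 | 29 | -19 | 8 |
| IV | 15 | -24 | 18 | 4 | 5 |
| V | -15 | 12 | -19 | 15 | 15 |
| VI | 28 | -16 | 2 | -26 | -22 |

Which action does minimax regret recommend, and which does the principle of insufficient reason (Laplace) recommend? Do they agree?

minimax regret → IV; laplace → II (disagree)

Column bests: θ=28, φ=12, ψ=29, ω=15, ξ=29.
I regrets: 58, 29, 46, 8, 0 → max 58
II regrets: 2, 7, 4, 28, 49 → max 49
III regrets: 46, 29, 0, 34, 21 → max 46
IV regrets: 13, 36, 11, 11, 24 → max 36
V regrets: 43, 0, 48, 0, 14 → max 48
VI regrets: 0, 28, 27, 41, 51 → max 51
Smallest max regret = 36 → IV.
Row averages: I=-5.6, II=4.6, III=-3.4, IV=3.6, V=1.6, VI=-6.8
Highest average = 4.6 → II.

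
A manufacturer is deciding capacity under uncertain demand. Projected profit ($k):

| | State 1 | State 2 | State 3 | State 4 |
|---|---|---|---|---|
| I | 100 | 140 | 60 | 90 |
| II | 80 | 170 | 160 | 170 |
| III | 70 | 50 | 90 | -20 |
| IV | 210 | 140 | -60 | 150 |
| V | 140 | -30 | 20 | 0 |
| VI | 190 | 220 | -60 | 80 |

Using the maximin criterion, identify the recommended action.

II

Row minima: I=60, II=80, III=-20, IV=-60, V=-30, VI=-60
Best worst-case = 80 → II.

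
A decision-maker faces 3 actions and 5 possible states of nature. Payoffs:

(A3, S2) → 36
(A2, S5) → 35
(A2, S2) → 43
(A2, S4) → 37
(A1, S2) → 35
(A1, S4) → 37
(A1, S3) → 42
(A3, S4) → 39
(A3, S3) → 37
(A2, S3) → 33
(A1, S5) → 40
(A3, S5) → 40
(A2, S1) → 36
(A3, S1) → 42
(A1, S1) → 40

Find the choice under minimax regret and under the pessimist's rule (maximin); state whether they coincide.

minimax regret → A3; maximin → A3 (agree)

Column bests: S1=42, S2=43, S3=42, S4=39, S5=40.
A1 regrets: 2, 8, 0, 2, 0 → max 8
A2 regrets: 6, 0, 9, 2, 5 → max 9
A3 regrets: 0, 7, 5, 0, 0 → max 7
Smallest max regret = 7 → A3.
Row minima: A1=35, A2=33, A3=36
Best worst-case = 36 → A3.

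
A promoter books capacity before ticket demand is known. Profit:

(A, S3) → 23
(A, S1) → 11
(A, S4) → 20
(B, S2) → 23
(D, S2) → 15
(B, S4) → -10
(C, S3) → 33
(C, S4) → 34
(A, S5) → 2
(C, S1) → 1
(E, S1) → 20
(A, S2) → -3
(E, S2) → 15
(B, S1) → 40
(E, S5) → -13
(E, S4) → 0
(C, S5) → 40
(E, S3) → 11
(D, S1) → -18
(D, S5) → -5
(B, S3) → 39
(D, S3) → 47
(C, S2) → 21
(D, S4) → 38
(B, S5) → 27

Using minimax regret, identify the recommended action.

A

Column bests: S1=40, S2=23, S3=47, S4=38, S5=40.
A regrets: 29, 26, 24, 18, 38 → max 38
B regrets: 0, 0, 8, 48, 13 → max 48
C regrets: 39, 2, 14, 4, 0 → max 39
D regrets: 58, 8, 0, 0, 45 → max 58
E regrets: 20, 8, 36, 38, 53 → max 53
Smallest max regret = 38 → A.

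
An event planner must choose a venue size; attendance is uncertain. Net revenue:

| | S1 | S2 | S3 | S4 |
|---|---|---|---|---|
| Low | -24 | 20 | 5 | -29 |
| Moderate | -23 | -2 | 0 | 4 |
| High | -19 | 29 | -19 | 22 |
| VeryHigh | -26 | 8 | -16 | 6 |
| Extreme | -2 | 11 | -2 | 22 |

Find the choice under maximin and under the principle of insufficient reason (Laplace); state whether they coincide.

Row minima: Low=-29, Moderate=-23, High=-19, VeryHigh=-26, Extreme=-2
Best worst-case = -2 → Extreme.
Row averages: Low=-7, Moderate=-5.25, High=3.25, VeryHigh=-7, Extreme=7.25
Highest average = 7.25 → Extreme.

maximin → Extreme; laplace → Extreme (agree)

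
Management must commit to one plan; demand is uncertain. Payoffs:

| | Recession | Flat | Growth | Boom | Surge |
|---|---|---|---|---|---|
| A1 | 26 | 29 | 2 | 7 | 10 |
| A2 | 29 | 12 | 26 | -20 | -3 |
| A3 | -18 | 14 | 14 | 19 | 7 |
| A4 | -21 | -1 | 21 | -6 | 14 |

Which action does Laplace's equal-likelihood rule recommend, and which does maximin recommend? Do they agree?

Row averages: A1=14.8, A2=8.8, A3=7.2, A4=1.4
Highest average = 14.8 → A1.
Row minima: A1=2, A2=-20, A3=-18, A4=-21
Best worst-case = 2 → A1.

laplace → A1; maximin → A1 (agree)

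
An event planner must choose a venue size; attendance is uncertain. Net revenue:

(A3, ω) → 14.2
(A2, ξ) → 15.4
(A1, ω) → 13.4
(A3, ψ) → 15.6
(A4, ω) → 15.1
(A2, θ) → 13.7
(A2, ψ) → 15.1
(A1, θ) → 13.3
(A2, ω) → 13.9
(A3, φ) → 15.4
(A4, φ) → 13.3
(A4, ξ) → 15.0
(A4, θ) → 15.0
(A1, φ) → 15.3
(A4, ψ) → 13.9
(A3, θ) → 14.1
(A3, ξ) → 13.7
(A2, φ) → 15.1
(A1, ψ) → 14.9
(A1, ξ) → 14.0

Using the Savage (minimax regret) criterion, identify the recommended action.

A2

Column bests: θ=15.0, φ=15.4, ψ=15.6, ω=15.1, ξ=15.4.
A1 regrets: 1.7, 0.1, 0.7, 1.7, 1.4 → max 1.7
A2 regrets: 1.3, 0.3, 0.5, 1.2, 0.0 → max 1.3
A3 regrets: 0.9, 0.0, 0.0, 0.9, 1.7 → max 1.7
A4 regrets: 0.0, 2.1, 1.7, 0.0, 0.4 → max 2.1
Smallest max regret = 1.3 → A2.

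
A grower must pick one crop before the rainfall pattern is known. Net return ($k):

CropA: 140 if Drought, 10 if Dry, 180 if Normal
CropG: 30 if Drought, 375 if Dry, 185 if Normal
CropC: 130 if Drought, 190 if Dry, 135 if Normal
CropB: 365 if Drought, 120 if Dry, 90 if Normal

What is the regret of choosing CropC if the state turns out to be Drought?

235

Best payoff under Drought is 365.
Regret = 365 − 130 = 235.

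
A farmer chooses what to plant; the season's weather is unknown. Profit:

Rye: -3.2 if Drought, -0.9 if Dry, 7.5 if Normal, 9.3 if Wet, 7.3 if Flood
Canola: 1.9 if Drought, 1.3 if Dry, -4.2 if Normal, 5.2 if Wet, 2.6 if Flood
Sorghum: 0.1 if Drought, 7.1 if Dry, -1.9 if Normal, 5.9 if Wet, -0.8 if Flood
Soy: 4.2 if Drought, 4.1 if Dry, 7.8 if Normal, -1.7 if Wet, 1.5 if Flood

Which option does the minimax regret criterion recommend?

Column bests: Drought=4.2, Dry=7.1, Normal=7.8, Wet=9.3, Flood=7.3.
Rye regrets: 7.4, 8.0, 0.3, 0.0, 0.0 → max 8.0
Canola regrets: 2.3, 5.8, 12.0, 4.1, 4.7 → max 12.0
Sorghum regrets: 4.1, 0.0, 9.7, 3.4, 8.1 → max 9.7
Soy regrets: 0.0, 3.0, 0.0, 11.0, 5.8 → max 11.0
Smallest max regret = 8.0 → Rye.

Rye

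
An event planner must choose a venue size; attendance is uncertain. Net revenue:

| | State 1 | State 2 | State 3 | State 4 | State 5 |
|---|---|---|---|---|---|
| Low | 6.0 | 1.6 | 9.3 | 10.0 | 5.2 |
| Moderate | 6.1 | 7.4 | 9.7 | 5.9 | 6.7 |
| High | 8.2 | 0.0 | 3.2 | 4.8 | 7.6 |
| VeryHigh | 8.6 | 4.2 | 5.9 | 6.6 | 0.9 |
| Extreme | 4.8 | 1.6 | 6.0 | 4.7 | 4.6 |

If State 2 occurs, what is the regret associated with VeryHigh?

Best payoff under State 2 is 7.4.
Regret = 7.4 − 4.2 = 3.2.

3.2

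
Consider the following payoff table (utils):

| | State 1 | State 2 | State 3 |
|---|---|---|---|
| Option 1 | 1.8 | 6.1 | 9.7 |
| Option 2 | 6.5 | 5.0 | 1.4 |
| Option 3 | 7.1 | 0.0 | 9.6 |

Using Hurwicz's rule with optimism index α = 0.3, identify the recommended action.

Option 1

Option 1: 0.3·9.7 + 0.7·1.8 = 4.17
Option 2: 0.3·6.5 + 0.7·1.4 = 2.93
Option 3: 0.3·9.6 + 0.7·0.0 = 2.88
Highest Hurwicz score = 4.17 → Option 1.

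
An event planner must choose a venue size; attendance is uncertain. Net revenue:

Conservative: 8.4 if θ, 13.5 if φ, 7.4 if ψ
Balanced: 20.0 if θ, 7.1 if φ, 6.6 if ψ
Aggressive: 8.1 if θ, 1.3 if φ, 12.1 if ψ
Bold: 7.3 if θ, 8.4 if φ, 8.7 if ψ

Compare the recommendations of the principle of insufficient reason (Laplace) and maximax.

laplace → Balanced; maximax → Balanced (agree)

Row averages: Conservative=293/30, Balanced=337/30, Aggressive=43/6, Bold=122/15
Highest average = 337/30 → Balanced.
Row maxima: Conservative=13.5, Balanced=20.0, Aggressive=12.1, Bold=8.7
Best best-case = 20.0 → Balanced.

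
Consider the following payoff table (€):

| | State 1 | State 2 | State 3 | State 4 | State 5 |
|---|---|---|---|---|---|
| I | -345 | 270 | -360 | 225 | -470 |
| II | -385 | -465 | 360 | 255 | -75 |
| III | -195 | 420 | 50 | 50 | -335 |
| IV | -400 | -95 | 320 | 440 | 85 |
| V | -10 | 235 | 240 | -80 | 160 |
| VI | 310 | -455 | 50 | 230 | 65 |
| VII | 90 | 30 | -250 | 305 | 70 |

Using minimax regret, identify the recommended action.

Column bests: State 1=310, State 2=420, State 3=360, State 4=440, State 5=160.
I regrets: 655, 150, 720, 215, 630 → max 720
II regrets: 695, 885, 0, 185, 235 → max 885
III regrets: 505, 0, 310, 390, 495 → max 505
IV regrets: 710, 515, 40, 0, 75 → max 710
V regrets: 320, 185, 120, 520, 0 → max 520
VI regrets: 0, 875, 310, 210, 95 → max 875
VII regrets: 220, 390, 610, 135, 90 → max 610
Smallest max regret = 505 → III.

III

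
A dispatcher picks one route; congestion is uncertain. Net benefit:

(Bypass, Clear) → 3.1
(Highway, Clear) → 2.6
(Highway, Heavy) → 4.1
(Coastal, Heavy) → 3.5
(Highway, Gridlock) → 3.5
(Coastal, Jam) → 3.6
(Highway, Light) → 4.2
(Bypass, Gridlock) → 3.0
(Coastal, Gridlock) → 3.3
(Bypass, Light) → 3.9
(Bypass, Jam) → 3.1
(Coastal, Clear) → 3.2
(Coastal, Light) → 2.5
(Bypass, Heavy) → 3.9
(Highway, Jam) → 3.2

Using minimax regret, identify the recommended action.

Bypass

Column bests: Clear=3.2, Light=4.2, Heavy=4.1, Jam=3.6, Gridlock=3.5.
Highway regrets: 0.6, 0.0, 0.0, 0.4, 0.0 → max 0.6
Coastal regrets: 0.0, 1.7, 0.6, 0.0, 0.2 → max 1.7
Bypass regrets: 0.1, 0.3, 0.2, 0.5, 0.5 → max 0.5
Smallest max regret = 0.5 → Bypass.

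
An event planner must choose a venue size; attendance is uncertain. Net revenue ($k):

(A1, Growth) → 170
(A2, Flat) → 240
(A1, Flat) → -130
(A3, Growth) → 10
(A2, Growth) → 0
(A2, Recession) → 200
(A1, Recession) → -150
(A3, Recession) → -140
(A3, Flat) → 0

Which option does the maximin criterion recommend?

Row minima: A1=-150, A2=0, A3=-140
Best worst-case = 0 → A2.

A2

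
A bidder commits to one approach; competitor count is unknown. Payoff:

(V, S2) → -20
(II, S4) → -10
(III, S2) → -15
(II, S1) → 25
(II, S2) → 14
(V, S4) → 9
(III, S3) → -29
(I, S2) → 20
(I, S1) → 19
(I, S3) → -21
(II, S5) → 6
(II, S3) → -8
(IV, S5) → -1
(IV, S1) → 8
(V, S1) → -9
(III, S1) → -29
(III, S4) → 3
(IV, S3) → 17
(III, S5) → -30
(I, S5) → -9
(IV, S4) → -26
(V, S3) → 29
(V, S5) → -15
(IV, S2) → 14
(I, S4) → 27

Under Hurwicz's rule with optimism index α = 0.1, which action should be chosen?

I: 0.1·27 + 0.9·(-21) = -16.2
II: 0.1·25 + 0.9·(-10) = -6.5
III: 0.1·3 + 0.9·(-30) = -26.7
IV: 0.1·17 + 0.9·(-26) = -21.7
V: 0.1·29 + 0.9·(-20) = -15.1
Highest Hurwicz score = -6.5 → II.

II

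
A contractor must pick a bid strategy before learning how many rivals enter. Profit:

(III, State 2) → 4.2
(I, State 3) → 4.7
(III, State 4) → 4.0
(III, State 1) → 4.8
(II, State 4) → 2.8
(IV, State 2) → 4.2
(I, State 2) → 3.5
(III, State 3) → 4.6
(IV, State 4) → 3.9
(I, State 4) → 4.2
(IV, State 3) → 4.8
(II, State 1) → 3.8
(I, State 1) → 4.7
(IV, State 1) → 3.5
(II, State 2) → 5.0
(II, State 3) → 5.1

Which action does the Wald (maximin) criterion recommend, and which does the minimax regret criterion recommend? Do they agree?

Row minima: I=3.5, II=2.8, III=4.0, IV=3.5
Best worst-case = 4.0 → III.
Column bests: State 1=4.8, State 2=5.0, State 3=5.1, State 4=4.2.
I regrets: 0.1, 1.5, 0.4, 0.0 → max 1.5
II regrets: 1.0, 0.0, 0.0, 1.4 → max 1.4
III regrets: 0.0, 0.8, 0.5, 0.2 → max 0.8
IV regrets: 1.3, 0.8, 0.3, 0.3 → max 1.3
Smallest max regret = 0.8 → III.

maximin → III; minimax regret → III (agree)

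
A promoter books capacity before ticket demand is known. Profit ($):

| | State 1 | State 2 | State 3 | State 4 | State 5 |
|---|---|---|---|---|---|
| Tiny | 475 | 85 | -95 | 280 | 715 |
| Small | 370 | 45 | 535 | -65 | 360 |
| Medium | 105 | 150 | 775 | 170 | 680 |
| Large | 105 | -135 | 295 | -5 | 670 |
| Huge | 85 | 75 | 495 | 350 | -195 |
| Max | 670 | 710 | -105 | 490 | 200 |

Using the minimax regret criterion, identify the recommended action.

Column bests: State 1=670, State 2=710, State 3=775, State 4=490, State 5=715.
Tiny regrets: 195, 625, 870, 210, 0 → max 870
Small regrets: 300, 665, 240, 555, 355 → max 665
Medium regrets: 565, 560, 0, 320, 35 → max 565
Large regrets: 565, 845, 480, 495, 45 → max 845
Huge regrets: 585, 635, 280, 140, 910 → max 910
Max regrets: 0, 0, 880, 0, 515 → max 880
Smallest max regret = 565 → Medium.

Medium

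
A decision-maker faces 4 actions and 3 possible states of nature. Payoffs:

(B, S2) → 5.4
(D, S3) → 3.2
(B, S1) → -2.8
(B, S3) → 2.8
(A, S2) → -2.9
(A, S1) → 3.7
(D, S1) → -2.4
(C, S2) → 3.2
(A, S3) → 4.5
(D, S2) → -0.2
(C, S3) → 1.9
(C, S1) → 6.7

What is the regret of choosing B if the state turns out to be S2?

Best payoff under S2 is 5.4.
Regret = 5.4 − 5.4 = 0.0.

0.0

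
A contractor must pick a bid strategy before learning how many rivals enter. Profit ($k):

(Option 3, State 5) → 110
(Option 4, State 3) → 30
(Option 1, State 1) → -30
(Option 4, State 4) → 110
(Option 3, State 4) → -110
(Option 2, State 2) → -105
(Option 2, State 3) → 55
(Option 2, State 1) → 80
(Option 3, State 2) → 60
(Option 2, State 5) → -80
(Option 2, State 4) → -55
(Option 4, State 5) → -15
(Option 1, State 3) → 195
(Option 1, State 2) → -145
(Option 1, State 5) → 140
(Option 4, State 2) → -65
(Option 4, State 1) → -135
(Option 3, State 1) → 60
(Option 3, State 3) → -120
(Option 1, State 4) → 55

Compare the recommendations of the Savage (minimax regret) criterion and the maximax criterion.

minimax regret → Option 1; maximax → Option 1 (agree)

Column bests: State 1=80, State 2=60, State 3=195, State 4=110, State 5=140.
Option 1 regrets: 110, 205, 0, 55, 0 → max 205
Option 2 regrets: 0, 165, 140, 165, 220 → max 220
Option 3 regrets: 20, 0, 315, 220, 30 → max 315
Option 4 regrets: 215, 125, 165, 0, 155 → max 215
Smallest max regret = 205 → Option 1.
Row maxima: Option 1=195, Option 2=80, Option 3=110, Option 4=110
Best best-case = 195 → Option 1.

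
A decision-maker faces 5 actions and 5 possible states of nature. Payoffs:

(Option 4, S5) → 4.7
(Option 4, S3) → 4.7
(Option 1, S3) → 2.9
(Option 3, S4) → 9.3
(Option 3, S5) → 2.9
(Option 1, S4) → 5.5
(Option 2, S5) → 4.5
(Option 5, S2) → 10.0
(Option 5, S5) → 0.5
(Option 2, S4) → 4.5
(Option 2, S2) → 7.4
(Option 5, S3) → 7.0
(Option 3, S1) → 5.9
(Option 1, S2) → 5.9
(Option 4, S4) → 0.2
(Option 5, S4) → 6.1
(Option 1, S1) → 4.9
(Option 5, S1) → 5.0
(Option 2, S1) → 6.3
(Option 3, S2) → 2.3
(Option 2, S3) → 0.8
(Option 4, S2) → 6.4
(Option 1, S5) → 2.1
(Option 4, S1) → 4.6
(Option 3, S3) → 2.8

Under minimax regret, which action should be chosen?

Option 1

Column bests: S1=6.3, S2=10.0, S3=7.0, S4=9.3, S5=4.7.
Option 1 regrets: 1.4, 4.1, 4.1, 3.8, 2.6 → max 4.1
Option 2 regrets: 0.0, 2.6, 6.2, 4.8, 0.2 → max 6.2
Option 3 regrets: 0.4, 7.7, 4.2, 0.0, 1.8 → max 7.7
Option 4 regrets: 1.7, 3.6, 2.3, 9.1, 0.0 → max 9.1
Option 5 regrets: 1.3, 0.0, 0.0, 3.2, 4.2 → max 4.2
Smallest max regret = 4.1 → Option 1.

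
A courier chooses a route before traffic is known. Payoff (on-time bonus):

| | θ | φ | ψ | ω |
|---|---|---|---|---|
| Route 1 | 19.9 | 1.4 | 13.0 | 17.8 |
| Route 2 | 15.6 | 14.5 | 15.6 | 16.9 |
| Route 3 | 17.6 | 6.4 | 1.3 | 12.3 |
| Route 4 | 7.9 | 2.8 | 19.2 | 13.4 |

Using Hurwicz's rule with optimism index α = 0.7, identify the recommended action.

Route 1: 0.7·19.9 + 0.3·1.4 = 14.35
Route 2: 0.7·16.9 + 0.3·14.5 = 16.18
Route 3: 0.7·17.6 + 0.3·1.3 = 12.71
Route 4: 0.7·19.2 + 0.3·2.8 = 14.28
Highest Hurwicz score = 16.18 → Route 2.

Route 2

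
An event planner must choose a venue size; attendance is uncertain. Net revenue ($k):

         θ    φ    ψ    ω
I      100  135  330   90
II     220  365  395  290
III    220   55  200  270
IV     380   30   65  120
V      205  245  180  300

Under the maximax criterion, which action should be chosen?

Row maxima: I=330, II=395, III=270, IV=380, V=300
Best best-case = 395 → II.

II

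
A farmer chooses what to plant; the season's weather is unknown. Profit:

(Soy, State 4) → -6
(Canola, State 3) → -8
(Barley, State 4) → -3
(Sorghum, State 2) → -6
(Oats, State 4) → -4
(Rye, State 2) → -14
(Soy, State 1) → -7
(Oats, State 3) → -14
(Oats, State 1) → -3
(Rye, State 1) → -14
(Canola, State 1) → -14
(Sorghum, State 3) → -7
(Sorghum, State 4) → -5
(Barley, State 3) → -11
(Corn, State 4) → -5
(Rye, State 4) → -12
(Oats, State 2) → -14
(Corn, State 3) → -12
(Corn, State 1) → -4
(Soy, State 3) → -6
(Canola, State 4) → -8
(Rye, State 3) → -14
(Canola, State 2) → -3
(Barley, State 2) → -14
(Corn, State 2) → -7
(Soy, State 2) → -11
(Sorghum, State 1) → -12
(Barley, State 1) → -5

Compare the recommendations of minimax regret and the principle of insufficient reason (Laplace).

minimax regret → Corn; laplace → Corn (agree)

Column bests: State 1=-3, State 2=-3, State 3=-6, State 4=-3.
Sorghum regrets: 9, 3, 1, 2 → max 9
Soy regrets: 4, 8, 0, 3 → max 8
Rye regrets: 11, 11, 8, 9 → max 11
Oats regrets: 0, 11, 8, 1 → max 11
Barley regrets: 2, 11, 5, 0 → max 11
Canola regrets: 11, 0, 2, 5 → max 11
Corn regrets: 1, 4, 6, 2 → max 6
Smallest max regret = 6 → Corn.
Row averages: Sorghum=-7.5, Soy=-7.5, Rye=-13.5, Oats=-8.75, Barley=-8.25, Canola=-8.25, Corn=-7
Highest average = -7 → Corn.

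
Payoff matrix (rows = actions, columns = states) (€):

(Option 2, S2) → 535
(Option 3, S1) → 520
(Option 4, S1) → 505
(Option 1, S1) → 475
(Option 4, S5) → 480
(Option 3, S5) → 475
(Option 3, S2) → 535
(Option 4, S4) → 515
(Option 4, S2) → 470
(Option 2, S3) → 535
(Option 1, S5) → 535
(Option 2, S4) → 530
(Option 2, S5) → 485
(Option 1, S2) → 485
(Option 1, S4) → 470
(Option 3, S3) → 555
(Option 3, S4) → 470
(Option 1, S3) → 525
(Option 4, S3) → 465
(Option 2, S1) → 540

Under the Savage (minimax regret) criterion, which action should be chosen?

Option 2

Column bests: S1=540, S2=535, S3=555, S4=530, S5=535.
Option 1 regrets: 65, 50, 30, 60, 0 → max 65
Option 2 regrets: 0, 0, 20, 0, 50 → max 50
Option 3 regrets: 20, 0, 0, 60, 60 → max 60
Option 4 regrets: 35, 65, 90, 15, 55 → max 90
Smallest max regret = 50 → Option 2.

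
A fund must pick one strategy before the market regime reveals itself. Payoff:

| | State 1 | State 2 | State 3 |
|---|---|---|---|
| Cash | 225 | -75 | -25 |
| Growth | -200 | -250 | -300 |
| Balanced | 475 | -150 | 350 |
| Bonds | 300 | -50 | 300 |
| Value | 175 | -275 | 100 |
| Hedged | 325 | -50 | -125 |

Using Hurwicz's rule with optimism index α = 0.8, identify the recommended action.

Cash: 0.8·225 + 0.2·(-75) = 165
Growth: 0.8·(-200) + 0.2·(-300) = -220
Balanced: 0.8·475 + 0.2·(-150) = 350
Bonds: 0.8·300 + 0.2·(-50) = 230
Value: 0.8·175 + 0.2·(-275) = 85
Hedged: 0.8·325 + 0.2·(-125) = 235
Highest Hurwicz score = 350 → Balanced.

Balanced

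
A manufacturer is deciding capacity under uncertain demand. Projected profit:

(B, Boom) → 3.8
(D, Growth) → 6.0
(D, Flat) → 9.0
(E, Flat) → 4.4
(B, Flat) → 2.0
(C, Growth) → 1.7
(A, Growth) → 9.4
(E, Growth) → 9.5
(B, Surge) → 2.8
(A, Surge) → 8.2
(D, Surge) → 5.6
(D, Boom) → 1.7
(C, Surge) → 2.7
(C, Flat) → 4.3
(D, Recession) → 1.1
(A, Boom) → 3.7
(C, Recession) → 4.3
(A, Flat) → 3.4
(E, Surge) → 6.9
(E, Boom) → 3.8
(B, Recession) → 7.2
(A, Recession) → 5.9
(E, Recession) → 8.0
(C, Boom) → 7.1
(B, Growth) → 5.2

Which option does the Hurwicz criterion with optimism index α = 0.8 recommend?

E

A: 0.8·9.4 + 0.2·3.4 = 8.2
B: 0.8·7.2 + 0.2·2.0 = 6.16
C: 0.8·7.1 + 0.2·1.7 = 6.02
D: 0.8·9.0 + 0.2·1.1 = 7.42
E: 0.8·9.5 + 0.2·3.8 = 8.36
Highest Hurwicz score = 8.36 → E.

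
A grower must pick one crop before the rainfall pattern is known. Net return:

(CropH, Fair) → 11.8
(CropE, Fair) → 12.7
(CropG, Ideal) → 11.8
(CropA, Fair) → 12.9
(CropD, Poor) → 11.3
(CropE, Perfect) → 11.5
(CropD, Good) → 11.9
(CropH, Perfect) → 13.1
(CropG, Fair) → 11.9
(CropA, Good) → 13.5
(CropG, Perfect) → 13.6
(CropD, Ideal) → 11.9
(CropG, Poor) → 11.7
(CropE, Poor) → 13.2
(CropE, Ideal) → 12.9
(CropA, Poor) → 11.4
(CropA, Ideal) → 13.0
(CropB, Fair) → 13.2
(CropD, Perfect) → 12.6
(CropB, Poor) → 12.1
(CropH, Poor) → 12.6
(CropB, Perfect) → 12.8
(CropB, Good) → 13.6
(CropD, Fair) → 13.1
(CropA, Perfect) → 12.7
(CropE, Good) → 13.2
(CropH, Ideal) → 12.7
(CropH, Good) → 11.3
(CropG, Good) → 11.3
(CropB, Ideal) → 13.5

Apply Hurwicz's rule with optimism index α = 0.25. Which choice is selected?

CropA: 0.25·13.5 + 0.75·11.4 = 11.925
CropB: 0.25·13.6 + 0.75·12.1 = 12.475
CropG: 0.25·13.6 + 0.75·11.3 = 11.875
CropH: 0.25·13.1 + 0.75·11.3 = 11.75
CropE: 0.25·13.2 + 0.75·11.5 = 11.925
CropD: 0.25·13.1 + 0.75·11.3 = 11.75
Highest Hurwicz score = 12.475 → CropB.

CropB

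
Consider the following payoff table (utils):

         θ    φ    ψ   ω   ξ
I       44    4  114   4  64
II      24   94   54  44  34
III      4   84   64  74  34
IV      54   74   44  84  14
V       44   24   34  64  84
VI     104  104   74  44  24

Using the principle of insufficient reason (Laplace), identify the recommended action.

VI

Row averages: I=46, II=50, III=52, IV=54, V=50, VI=70
Highest average = 70 → VI.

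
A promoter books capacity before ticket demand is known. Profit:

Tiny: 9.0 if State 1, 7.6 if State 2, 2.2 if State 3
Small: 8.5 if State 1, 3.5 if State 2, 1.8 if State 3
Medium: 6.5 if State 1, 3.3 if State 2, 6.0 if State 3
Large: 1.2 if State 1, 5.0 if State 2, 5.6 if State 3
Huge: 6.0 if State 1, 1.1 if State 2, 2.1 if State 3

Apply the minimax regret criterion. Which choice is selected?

Column bests: State 1=9.0, State 2=7.6, State 3=6.0.
Tiny regrets: 0.0, 0.0, 3.8 → max 3.8
Small regrets: 0.5, 4.1, 4.2 → max 4.2
Medium regrets: 2.5, 4.3, 0.0 → max 4.3
Large regrets: 7.8, 2.6, 0.4 → max 7.8
Huge regrets: 3.0, 6.5, 3.9 → max 6.5
Smallest max regret = 3.8 → Tiny.

Tiny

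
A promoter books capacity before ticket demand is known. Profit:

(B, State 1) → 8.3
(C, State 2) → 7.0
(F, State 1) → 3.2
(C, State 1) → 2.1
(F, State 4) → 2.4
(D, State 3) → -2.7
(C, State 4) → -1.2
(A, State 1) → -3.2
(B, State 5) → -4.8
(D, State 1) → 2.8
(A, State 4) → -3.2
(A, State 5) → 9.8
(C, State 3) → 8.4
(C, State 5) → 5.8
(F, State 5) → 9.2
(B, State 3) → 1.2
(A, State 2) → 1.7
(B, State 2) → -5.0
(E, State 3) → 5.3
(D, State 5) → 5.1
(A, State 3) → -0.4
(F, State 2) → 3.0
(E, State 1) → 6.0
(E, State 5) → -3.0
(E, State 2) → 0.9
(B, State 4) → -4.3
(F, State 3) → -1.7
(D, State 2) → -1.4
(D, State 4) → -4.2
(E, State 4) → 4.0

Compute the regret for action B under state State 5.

14.6

Best payoff under State 5 is 9.8.
Regret = 9.8 − (-4.8) = 14.6.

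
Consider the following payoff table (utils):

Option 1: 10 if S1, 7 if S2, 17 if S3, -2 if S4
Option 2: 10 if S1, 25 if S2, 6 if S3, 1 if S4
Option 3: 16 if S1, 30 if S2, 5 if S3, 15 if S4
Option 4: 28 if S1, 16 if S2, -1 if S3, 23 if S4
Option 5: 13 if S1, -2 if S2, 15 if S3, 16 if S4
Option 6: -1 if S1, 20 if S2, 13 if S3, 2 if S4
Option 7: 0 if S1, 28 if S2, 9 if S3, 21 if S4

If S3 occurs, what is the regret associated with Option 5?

Best payoff under S3 is 17.
Regret = 17 − 15 = 2.

2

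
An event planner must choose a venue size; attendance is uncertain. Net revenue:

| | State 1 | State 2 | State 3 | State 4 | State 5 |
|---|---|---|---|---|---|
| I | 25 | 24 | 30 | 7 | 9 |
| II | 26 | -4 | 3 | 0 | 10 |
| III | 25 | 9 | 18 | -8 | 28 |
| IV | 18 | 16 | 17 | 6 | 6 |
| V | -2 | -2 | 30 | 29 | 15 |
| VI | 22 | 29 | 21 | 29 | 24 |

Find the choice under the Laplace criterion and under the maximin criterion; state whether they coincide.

laplace → VI; maximin → VI (agree)

Row averages: I=19, II=7, III=14.4, IV=12.6, V=14, VI=25
Highest average = 25 → VI.
Row minima: I=7, II=-4, III=-8, IV=6, V=-2, VI=21
Best worst-case = 21 → VI.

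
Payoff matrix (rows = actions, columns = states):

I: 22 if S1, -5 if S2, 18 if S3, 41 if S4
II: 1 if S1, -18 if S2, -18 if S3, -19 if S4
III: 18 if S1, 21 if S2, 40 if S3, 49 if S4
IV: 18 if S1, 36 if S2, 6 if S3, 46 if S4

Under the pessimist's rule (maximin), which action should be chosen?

III

Row minima: I=-5, II=-19, III=18, IV=6
Best worst-case = 18 → III.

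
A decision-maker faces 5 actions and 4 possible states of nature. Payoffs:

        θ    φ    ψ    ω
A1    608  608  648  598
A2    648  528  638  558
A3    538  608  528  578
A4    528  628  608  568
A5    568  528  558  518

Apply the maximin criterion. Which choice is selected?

Row minima: A1=598, A2=528, A3=528, A4=528, A5=518
Best worst-case = 598 → A1.

A1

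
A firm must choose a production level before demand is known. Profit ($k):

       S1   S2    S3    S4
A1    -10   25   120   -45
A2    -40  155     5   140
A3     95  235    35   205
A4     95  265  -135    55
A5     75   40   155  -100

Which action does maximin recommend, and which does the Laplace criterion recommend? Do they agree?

maximin → A3; laplace → A3 (agree)

Row minima: A1=-45, A2=-40, A3=35, A4=-135, A5=-100
Best worst-case = 35 → A3.
Row averages: A1=22.5, A2=65, A3=142.5, A4=70, A5=42.5
Highest average = 142.5 → A3.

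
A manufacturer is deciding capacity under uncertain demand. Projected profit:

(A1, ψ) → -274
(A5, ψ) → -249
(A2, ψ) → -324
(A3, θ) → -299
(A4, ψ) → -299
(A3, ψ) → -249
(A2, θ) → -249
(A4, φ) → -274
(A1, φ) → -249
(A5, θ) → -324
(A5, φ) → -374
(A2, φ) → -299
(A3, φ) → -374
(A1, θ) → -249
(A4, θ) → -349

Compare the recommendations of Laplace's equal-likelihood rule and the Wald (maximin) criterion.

laplace → A1; maximin → A1 (agree)

Row averages: A1=-772/3, A2=-872/3, A3=-922/3, A4=-922/3, A5=-947/3
Highest average = -772/3 → A1.
Row minima: A1=-274, A2=-324, A3=-374, A4=-349, A5=-374
Best worst-case = -274 → A1.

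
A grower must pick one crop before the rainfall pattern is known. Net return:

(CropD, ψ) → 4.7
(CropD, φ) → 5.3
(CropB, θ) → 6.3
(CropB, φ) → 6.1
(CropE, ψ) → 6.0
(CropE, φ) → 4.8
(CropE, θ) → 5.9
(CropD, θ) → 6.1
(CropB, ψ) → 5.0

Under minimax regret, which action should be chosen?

Column bests: θ=6.3, φ=6.1, ψ=6.0.
CropE regrets: 0.4, 1.3, 0.0 → max 1.3
CropD regrets: 0.2, 0.8, 1.3 → max 1.3
CropB regrets: 0.0, 0.0, 1.0 → max 1.0
Smallest max regret = 1.0 → CropB.

CropB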